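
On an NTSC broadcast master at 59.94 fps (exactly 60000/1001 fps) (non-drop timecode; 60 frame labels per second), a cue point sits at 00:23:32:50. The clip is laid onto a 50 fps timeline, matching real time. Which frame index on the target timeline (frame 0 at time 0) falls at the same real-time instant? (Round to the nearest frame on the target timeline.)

frame 70712

Source frame index: (0×3600 + 23×60 + 32) × 60 + 50 = 84770.
Real time: 84770 / (60000/1001) = 8485477/6000 s.
Target frame: (8485477/6000) × (50) = 8485477/120 ≈ 70712.308 → 70712.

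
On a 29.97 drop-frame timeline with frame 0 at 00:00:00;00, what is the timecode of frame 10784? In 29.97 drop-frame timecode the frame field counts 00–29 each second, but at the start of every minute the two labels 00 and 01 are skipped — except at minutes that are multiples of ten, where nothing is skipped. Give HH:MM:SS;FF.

00:05:59;24

Each 10-minute DF block holds 10 × 60 × 30 − 9 × 2 = 17982 frames. 10784 ÷ 17982 → 0 full blocks, remainder 10784.
Within the partial block the first minute is 1800 frames and each further minute 1798, so 5 further minute boundaries passed. Total skipped labels = 18 × 0 + 2 × 5 = 10.
Non-drop label index = 10784 + 10 = 10794; at 30 labels/s that is 00:05:59:24, i.e. DF 00:05:59;24.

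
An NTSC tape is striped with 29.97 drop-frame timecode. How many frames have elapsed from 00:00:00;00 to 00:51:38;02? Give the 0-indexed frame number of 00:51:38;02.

92850

Complete 10-minute blocks: 5, each 17982 frames → 89910.
Remaining 1 whole minute in the current block: 1800 + 0 × 1798 = 1800 frames.
Within the current minute: 38 × 30 + 2 − 2 = 1140 (labels ;00/;01 skipped at this minute). Total = 89910 + 1800 + 1140 = 92850.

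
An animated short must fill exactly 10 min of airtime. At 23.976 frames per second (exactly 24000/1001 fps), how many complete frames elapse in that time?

10 min = 600 s.
Frames = 600 × 24000/1001 = 14400000/1001 ≈ 14385.6144.
Complete frames: 14385.

14385 frames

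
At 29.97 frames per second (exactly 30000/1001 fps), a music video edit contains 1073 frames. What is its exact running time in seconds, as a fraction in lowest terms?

1074073/30000 seconds

Running time = 1073 ÷ (30000/1001) = 1073 × 1001/30000 = 1074073/30000 s.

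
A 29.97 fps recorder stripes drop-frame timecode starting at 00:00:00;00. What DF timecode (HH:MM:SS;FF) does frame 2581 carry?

Each 10-minute DF block holds 10 × 60 × 30 − 9 × 2 = 17982 frames. 2581 ÷ 17982 → 0 full blocks, remainder 2581.
Within the partial block the first minute is 1800 frames and each further minute 1798, so 1 further minute boundary passed. Total skipped labels = 18 × 0 + 2 × 1 = 2.
Non-drop label index = 2581 + 2 = 2583; at 30 labels/s that is 00:01:26:03, i.e. DF 00:01:26;03.

00:01:26;03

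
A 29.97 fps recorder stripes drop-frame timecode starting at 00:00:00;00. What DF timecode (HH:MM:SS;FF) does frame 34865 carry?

Each 10-minute DF block holds 10 × 60 × 30 − 9 × 2 = 17982 frames. 34865 ÷ 17982 → 1 full block, remainder 16883.
Within the partial block the first minute is 1800 frames and each further minute 1798, so 9 further minute boundaries passed. Total skipped labels = 18 × 1 + 2 × 9 = 36.
Non-drop label index = 34865 + 36 = 34901; at 30 labels/s that is 00:19:23:11, i.e. DF 00:19:23;11.

00:19:23;11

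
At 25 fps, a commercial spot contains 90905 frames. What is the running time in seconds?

3636.2 seconds

Running time = 90905 / (25) = 3636.2 s.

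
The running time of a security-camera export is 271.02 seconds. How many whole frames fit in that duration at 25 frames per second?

6775 frames

Frames = 271.02 × 25 = 13551/2 ≈ 6775.5000.
Complete frames: 6775.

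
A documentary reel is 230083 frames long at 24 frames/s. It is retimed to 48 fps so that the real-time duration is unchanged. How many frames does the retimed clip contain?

460166 frames

Target frames = source frames × (target rate / source rate) = 230083 × (48)/(24) = 230083 × 2 = 460166.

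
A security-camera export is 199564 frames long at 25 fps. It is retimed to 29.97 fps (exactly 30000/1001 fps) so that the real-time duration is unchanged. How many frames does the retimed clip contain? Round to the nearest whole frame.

239238 frames

Frames at target rate = 199564 × (30000/1001) / (25) = 239476800/1001 ≈ 239237.562.
Nearest whole frame: 239238.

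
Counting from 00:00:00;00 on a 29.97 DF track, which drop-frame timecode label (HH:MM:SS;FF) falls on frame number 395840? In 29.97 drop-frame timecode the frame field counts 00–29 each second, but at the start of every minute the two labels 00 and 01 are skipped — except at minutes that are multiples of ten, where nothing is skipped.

Ten DF minutes hold 17982 frames, so frame 395840 lies in block 22 (frames 395604–413585) with 236 frames into that block.
The block's first minute is 1800 frames and the rest 1798 each; 236 frames reaches minute 0, so 22 × 18 + 0 × 2 = 396 labels have been skipped so far.
Adding those back, label number 395840 + 396 = 396236 at 30 labels/s is 13207 s + 26 f = 3 h 40 min 7 s frame 26, i.e. 03:40:07;26.

03:40:07;26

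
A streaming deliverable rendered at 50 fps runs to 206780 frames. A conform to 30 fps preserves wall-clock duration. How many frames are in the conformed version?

124068 frames

Target frames = source frames × (target rate / source rate) = 206780 × (30)/(50) = 206780 × 3/5 = 124068.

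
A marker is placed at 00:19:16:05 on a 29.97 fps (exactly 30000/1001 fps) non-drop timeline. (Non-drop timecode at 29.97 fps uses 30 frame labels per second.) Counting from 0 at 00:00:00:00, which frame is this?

34685

Total seconds to the label: (0 × 3600 + 19 × 60 + 16) = 1156.
Frame index = 1156 × 30 + 5 = 34685.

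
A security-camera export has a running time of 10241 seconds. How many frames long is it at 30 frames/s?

307230 frames

Frames = 10241 × 30 = 307230.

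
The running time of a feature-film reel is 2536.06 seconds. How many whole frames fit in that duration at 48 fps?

Frames = 2536.06 × 48 = 3043272/25 ≈ 121730.8800.
Complete frames: 121730.

121730 frames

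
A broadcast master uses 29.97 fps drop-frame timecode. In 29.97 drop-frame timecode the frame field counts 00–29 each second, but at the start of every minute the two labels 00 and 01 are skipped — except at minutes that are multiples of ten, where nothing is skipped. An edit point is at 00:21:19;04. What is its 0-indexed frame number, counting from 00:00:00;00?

38336

As if non-drop at 30 labels/s: (0 × 3600 + 21 × 60 + 19) × 30 + 4 = 38374.
Minute boundaries passed: 21; those not divisible by 10: 21 − 2 = 19; dropped labels = 2 × 19 = 38.
Actual frame index = 38374 − 38 = 38336.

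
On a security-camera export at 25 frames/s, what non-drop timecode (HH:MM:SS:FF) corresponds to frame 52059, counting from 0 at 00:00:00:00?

52059 ÷ 25 = 2082 full seconds, remainder 9 frames.
2082 s = 0 h 34 min 42 s.
Timecode: 00:34:42:09.

00:34:42:09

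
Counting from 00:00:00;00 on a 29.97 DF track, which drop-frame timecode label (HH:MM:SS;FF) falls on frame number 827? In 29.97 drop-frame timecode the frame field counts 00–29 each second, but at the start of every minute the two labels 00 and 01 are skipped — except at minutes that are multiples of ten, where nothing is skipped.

00:00:27;17

Ten DF minutes hold 17982 frames, so frame 827 lies in block 0 (frames 0–17981) with 827 frames into that block.
The block's first minute is 1800 frames and the rest 1798 each; 827 frames reaches minute 0, so 0 × 18 + 0 × 2 = 0 labels have been skipped so far.
Adding those back, label number 827 + 0 = 827 at 30 labels/s is 27 s + 17 f = 0 h 0 min 27 s frame 17, i.e. 00:00:27;17.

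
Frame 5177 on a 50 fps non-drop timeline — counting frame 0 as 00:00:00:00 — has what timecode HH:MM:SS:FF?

00:01:43:27

5177 ÷ 50 = 103 full seconds, remainder 27 frames.
103 s = 0 h 1 min 43 s.
Timecode: 00:01:43:27.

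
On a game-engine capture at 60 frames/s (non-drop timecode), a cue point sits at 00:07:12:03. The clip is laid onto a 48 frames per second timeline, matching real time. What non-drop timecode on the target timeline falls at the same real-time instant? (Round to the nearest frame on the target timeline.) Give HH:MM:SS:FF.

Source frame index: (0×3600 + 7×60 + 12) × 60 + 3 = 25923.
Real time: 25923 / (60) = 8641/20 s.
Target frame: (8641/20) × (48) = 103692/5 ≈ 20738.400 → 20738.
At 48 labels/s: frame 20738 → 00:07:12:02.

00:07:12:02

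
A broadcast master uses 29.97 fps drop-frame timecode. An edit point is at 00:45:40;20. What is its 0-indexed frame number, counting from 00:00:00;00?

As if non-drop at 30 labels/s: (0 × 3600 + 45 × 60 + 40) × 30 + 20 = 82220.
Minute boundaries passed: 45; those not divisible by 10: 45 − 4 = 41; dropped labels = 2 × 41 = 82.
Actual frame index = 82220 − 82 = 82138.

82138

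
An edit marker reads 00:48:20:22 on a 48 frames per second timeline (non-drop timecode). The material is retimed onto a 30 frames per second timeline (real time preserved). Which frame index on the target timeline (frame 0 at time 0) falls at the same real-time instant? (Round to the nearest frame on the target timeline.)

frame 87014

Source frame index: (0×3600 + 48×60 + 20) × 48 + 22 = 139222.
Real time: 139222 / (48) = 69611/24 s.
Target frame: (69611/24) × (30) = 348055/4 ≈ 87013.750 → 87014.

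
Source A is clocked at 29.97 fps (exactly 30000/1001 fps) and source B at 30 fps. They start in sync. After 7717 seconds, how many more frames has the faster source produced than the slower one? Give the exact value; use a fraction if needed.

A emits 30000/1001 × 7717 = 231510000/1001 frames; B emits 30 × 7717 = 231510.
Difference = 231510/1001 frames (≈ 231.2787); B is ahead of A.

231510/1001 frames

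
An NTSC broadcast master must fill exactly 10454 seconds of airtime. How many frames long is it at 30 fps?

Frames = 10454 × 30 = 313620.

313620 frames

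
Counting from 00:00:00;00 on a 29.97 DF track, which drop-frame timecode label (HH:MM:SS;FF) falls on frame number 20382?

00:11:20;02

Each 10-minute DF block holds 10 × 60 × 30 − 9 × 2 = 17982 frames. 20382 ÷ 17982 → 1 full block, remainder 2400.
Within the partial block the first minute is 1800 frames and each further minute 1798, so 1 further minute boundary passed. Total skipped labels = 18 × 1 + 2 × 1 = 20.
Non-drop label index = 20382 + 20 = 20402; at 30 labels/s that is 00:11:20:02, i.e. DF 00:11:20;02.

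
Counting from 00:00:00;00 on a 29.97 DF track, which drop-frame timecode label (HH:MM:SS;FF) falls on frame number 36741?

Each 10-minute DF block holds 10 × 60 × 30 − 9 × 2 = 17982 frames. 36741 ÷ 17982 → 2 full blocks, remainder 777.
Within the partial block the first minute is 1800 frames and each further minute 1798, so 0 further minute boundaries passed. Total skipped labels = 18 × 2 + 2 × 0 = 36.
Non-drop label index = 36741 + 36 = 36777; at 30 labels/s that is 00:20:25:27, i.e. DF 00:20:25;27.

00:20:25;27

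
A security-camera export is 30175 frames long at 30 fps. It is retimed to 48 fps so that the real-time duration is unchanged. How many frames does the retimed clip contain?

Frames at target rate = 30175 × (48) / (30) = 48280.

48280 frames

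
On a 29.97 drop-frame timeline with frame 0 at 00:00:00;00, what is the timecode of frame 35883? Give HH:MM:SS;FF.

00:19:57;09

Ten DF minutes hold 17982 frames, so frame 35883 lies in block 1 (frames 17982–35963) with 17901 frames into that block.
The block's first minute is 1800 frames and the rest 1798 each; 17901 frames reaches minute 9, so 1 × 18 + 9 × 2 = 36 labels have been skipped so far.
Adding those back, label number 35883 + 36 = 35919 at 30 labels/s is 1197 s + 9 f = 0 h 19 min 57 s frame 9, i.e. 00:19:57;09.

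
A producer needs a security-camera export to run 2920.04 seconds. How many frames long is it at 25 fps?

Frames = 2920.04 × 25 = 73001.

73001 frames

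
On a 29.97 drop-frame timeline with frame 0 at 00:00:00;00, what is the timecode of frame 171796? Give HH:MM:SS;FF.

01:35:32;08

Ten DF minutes hold 17982 frames, so frame 171796 lies in block 9 (frames 161838–179819) with 9958 frames into that block.
The block's first minute is 1800 frames and the rest 1798 each; 9958 frames reaches minute 5, so 9 × 18 + 5 × 2 = 172 labels have been skipped so far.
Adding those back, label number 171796 + 172 = 171968 at 30 labels/s is 5732 s + 8 f = 1 h 35 min 32 s frame 8, i.e. 01:35:32;08.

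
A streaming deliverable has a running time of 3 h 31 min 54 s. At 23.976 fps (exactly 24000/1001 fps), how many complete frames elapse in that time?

304831 frames

3 h 31 min 54 s = 12714 s.
Frames = 12714 × 24000/1001 = 23472000/77 ≈ 304831.1688.
Complete frames: 304831.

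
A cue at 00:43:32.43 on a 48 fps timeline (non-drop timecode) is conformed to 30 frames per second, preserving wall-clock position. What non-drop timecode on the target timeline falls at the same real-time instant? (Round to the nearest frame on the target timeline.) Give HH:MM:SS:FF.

00:43:32:27

Source frame index: (0×3600 + 43×60 + 32) × 48 + 43 = 125419.
Real time: 125419 / (48) = 125419/48 s.
Target frame: (125419/48) × (30) = 627095/8 ≈ 78386.875 → 78387.
At 30 labels/s: frame 78387 → 00:43:32:27.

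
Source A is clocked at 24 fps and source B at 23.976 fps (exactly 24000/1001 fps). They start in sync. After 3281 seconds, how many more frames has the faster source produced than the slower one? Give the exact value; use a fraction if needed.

78744/1001 frames

A emits 24 × 3281 = 78744 frames; B emits 24000/1001 × 3281 = 78744000/1001.
Difference = 78744/1001 frames (≈ 78.6653); B is behind A.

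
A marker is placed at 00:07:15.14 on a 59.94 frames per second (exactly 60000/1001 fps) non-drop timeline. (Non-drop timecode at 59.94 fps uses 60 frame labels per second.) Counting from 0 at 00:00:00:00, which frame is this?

26114

Total seconds to the label: (0 × 3600 + 7 × 60 + 15) = 435.
Frame index = 435 × 60 + 14 = 26114.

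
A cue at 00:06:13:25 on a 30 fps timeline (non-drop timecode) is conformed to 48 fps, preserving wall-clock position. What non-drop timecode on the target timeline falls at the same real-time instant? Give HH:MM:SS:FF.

Source frame index: (0×3600 + 6×60 + 13) × 30 + 25 = 11215.
Real time: 11215 / (30) = 2243/6 s.
Target frame: (2243/6) × (48) = 17944.
At 48 labels/s: frame 17944 → 00:06:13:40.

00:06:13:40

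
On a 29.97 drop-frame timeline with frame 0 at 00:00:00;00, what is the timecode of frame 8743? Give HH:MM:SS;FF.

00:04:51;21

Each 10-minute DF block holds 10 × 60 × 30 − 9 × 2 = 17982 frames. 8743 ÷ 17982 → 0 full blocks, remainder 8743.
Within the partial block the first minute is 1800 frames and each further minute 1798, so 4 further minute boundaries passed. Total skipped labels = 18 × 0 + 2 × 4 = 8.
Non-drop label index = 8743 + 8 = 8751; at 30 labels/s that is 00:04:51:21, i.e. DF 00:04:51;21.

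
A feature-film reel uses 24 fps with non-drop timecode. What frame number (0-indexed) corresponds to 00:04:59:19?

Total seconds to the label: (0 × 3600 + 4 × 60 + 59) = 299.
Frame index = 299 × 24 + 19 = 7195.

7195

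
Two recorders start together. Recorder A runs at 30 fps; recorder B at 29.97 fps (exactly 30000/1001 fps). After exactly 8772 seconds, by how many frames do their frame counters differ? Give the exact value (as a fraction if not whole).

263160/1001 frames

A emits 30 × 8772 = 263160 frames; B emits 30000/1001 × 8772 = 263160000/1001.
Difference = 263160/1001 frames (≈ 262.8971); B is behind A.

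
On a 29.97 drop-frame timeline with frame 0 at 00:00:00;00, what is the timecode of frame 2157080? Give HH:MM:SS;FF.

19:59:34;20

Ten DF minutes hold 17982 frames, so frame 2157080 lies in block 119 (frames 2139858–2157839) with 17222 frames into that block.
The block's first minute is 1800 frames and the rest 1798 each; 17222 frames reaches minute 9, so 119 × 18 + 9 × 2 = 2160 labels have been skipped so far.
Adding those back, label number 2157080 + 2160 = 2159240 at 30 labels/s is 71974 s + 20 f = 19 h 59 min 34 s frame 20, i.e. 19:59:34;20.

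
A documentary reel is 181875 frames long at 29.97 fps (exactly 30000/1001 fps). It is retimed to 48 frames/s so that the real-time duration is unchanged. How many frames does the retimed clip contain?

291291 frames

Target frames = source frames × (target rate / source rate) = 181875 × (48)/(30000/1001) = 181875 × 1001/625 = 291291.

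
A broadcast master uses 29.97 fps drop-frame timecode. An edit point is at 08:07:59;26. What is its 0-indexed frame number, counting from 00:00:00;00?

Complete 10-minute blocks: 48, each 17982 frames → 863136.
Remaining 7 whole minutes in the current block: 1800 + 6 × 1798 = 12588 frames.
Within the current minute: 59 × 30 + 26 − 2 = 1794 (labels ;00/;01 skipped at this minute). Total = 863136 + 12588 + 1794 = 877518.

877518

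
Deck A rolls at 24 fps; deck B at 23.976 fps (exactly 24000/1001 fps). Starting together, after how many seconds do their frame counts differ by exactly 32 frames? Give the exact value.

4004/3 seconds

The gap grows by |24000/1001 − 24| = 24/1001 frames per second.
Time for a 32-frame gap: 32 ÷ (24/1001) = 4004/3 s.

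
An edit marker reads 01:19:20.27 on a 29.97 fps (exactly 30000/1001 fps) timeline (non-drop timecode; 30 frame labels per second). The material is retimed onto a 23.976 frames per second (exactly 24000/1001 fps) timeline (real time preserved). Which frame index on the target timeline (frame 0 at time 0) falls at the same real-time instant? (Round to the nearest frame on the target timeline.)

frame 114262

Source frame index: (1×3600 + 19×60 + 20) × 30 + 27 = 142827.
Real time: 142827 / (30000/1001) = 47656609/10000 s.
Target frame: (47656609/10000) × (24000/1001) = 571308/5 ≈ 114261.600 → 114262.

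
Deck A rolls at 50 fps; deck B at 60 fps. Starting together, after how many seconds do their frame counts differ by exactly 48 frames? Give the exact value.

The gap grows by |60 − 50| = 10 frames per second.
Time for a 48-frame gap: 48 ÷ (10) = 4.8 s.

4.8 seconds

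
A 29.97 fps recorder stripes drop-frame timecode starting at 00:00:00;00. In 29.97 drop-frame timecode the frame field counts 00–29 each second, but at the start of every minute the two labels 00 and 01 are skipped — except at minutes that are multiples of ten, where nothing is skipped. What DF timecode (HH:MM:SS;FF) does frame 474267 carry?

Each 10-minute DF block holds 10 × 60 × 30 − 9 × 2 = 17982 frames. 474267 ÷ 17982 → 26 full blocks, remainder 6735.
Within the partial block the first minute is 1800 frames and each further minute 1798, so 3 further minute boundaries passed. Total skipped labels = 18 × 26 + 2 × 3 = 474.
Non-drop label index = 474267 + 474 = 474741; at 30 labels/s that is 04:23:44:21, i.e. DF 04:23:44;21.

04:23:44;21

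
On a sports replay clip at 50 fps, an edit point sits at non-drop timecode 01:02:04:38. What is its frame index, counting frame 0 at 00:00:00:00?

Total seconds to the label: (1 × 3600 + 2 × 60 + 4) = 3724.
Frame index = 3724 × 50 + 38 = 186238.

frame 186238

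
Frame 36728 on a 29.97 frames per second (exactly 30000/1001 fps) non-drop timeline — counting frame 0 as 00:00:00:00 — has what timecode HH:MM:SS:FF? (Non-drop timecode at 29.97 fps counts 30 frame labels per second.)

00:20:24:08

36728 ÷ 30 = 1224 full seconds, remainder 8 frames.
1224 s = 0 h 20 min 24 s.
Timecode: 00:20:24:08.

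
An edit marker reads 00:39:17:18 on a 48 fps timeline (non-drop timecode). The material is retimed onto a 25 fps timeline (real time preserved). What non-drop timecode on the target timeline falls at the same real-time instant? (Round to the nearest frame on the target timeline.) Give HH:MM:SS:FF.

Source frame index: (0×3600 + 39×60 + 17) × 48 + 18 = 113154.
Real time: 113154 / (48) = 18859/8 s.
Target frame: (18859/8) × (25) = 471475/8 ≈ 58934.375 → 58934.
At 25 labels/s: frame 58934 → 00:39:17:09.

00:39:17:09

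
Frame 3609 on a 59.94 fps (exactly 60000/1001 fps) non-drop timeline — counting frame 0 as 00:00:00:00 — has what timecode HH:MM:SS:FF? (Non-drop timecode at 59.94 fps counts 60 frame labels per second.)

00:01:00:09

3609 ÷ 60 = 60 full seconds, remainder 9 frames.
60 s = 0 h 1 min 0 s.
Timecode: 00:01:00:09.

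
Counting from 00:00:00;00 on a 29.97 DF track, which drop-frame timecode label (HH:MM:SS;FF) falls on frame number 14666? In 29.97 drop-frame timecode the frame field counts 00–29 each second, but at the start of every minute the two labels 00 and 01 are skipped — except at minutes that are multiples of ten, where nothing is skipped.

Each 10-minute DF block holds 10 × 60 × 30 − 9 × 2 = 17982 frames. 14666 ÷ 17982 → 0 full blocks, remainder 14666.
Within the partial block the first minute is 1800 frames and each further minute 1798, so 8 further minute boundaries passed. Total skipped labels = 18 × 0 + 2 × 8 = 16.
Non-drop label index = 14666 + 16 = 14682; at 30 labels/s that is 00:08:09:12, i.e. DF 00:08:09;12.

00:08:09;12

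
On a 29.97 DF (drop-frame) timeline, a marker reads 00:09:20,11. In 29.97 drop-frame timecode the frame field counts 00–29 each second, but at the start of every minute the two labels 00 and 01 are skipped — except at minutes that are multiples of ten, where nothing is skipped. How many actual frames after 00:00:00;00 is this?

16793

Complete 10-minute blocks: 0, each 17982 frames → 0.
Remaining 9 whole minutes in the current block: 1800 + 8 × 1798 = 16184 frames.
Within the current minute: 20 × 30 + 11 − 2 = 609 (labels ;00/;01 skipped at this minute). Total = 0 + 16184 + 609 = 16793.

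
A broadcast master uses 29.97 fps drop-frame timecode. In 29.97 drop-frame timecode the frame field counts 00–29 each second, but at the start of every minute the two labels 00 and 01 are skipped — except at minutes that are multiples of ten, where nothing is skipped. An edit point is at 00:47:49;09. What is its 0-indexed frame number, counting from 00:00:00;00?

Complete 10-minute blocks: 4, each 17982 frames → 71928.
Remaining 7 whole minutes in the current block: 1800 + 6 × 1798 = 12588 frames.
Within the current minute: 49 × 30 + 9 − 2 = 1477 (labels ;00/;01 skipped at this minute). Total = 71928 + 12588 + 1477 = 85993.

85993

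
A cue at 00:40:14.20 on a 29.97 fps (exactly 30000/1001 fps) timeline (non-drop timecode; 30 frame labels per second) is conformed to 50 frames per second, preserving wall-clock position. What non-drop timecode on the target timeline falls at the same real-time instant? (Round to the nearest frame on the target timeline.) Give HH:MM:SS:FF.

00:40:17:04

Source frame index: (0×3600 + 40×60 + 14) × 30 + 20 = 72440.
Real time: 72440 / (30000/1001) = 1812811/750 s.
Target frame: (1812811/750) × (50) = 1812811/15 ≈ 120854.067 → 120854.
At 50 labels/s: frame 120854 → 00:40:17:04.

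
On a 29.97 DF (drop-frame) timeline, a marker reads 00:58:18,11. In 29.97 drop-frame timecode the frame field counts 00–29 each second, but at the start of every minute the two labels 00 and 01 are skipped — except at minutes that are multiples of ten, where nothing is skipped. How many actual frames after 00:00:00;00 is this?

104845

As if non-drop at 30 labels/s: (0 × 3600 + 58 × 60 + 18) × 30 + 11 = 104951.
Minute boundaries passed: 58; those not divisible by 10: 58 − 5 = 53; dropped labels = 2 × 53 = 106.
Actual frame index = 104951 − 106 = 104845.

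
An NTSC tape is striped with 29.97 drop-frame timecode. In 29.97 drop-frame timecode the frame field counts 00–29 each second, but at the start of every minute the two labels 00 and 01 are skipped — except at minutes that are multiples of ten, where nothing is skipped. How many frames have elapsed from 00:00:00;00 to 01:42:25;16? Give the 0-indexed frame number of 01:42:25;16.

184182

Complete 10-minute blocks: 10, each 17982 frames → 179820.
Remaining 2 whole minutes in the current block: 1800 + 1 × 1798 = 3598 frames.
Within the current minute: 25 × 30 + 16 − 2 = 764 (labels ;00/;01 skipped at this minute). Total = 179820 + 3598 + 764 = 184182.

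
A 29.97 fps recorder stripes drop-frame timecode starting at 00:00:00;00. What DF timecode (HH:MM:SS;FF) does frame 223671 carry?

02:04:23;05

Each 10-minute DF block holds 10 × 60 × 30 − 9 × 2 = 17982 frames. 223671 ÷ 17982 → 12 full blocks, remainder 7887.
Within the partial block the first minute is 1800 frames and each further minute 1798, so 4 further minute boundaries passed. Total skipped labels = 18 × 12 + 2 × 4 = 224.
Non-drop label index = 223671 + 224 = 223895; at 30 labels/s that is 02:04:23:05, i.e. DF 02:04:23;05.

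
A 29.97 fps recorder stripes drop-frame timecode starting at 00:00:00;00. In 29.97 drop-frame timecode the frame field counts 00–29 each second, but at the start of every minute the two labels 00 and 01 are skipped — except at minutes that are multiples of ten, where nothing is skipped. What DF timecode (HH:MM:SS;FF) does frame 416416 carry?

03:51:34;12

Ten DF minutes hold 17982 frames, so frame 416416 lies in block 23 (frames 413586–431567) with 2830 frames into that block.
The block's first minute is 1800 frames and the rest 1798 each; 2830 frames reaches minute 1, so 23 × 18 + 1 × 2 = 416 labels have been skipped so far.
Adding those back, label number 416416 + 416 = 416832 at 30 labels/s is 13894 s + 12 f = 3 h 51 min 34 s frame 12, i.e. 03:51:34;12.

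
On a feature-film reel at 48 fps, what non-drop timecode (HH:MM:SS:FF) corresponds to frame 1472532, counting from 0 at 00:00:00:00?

1472532 ÷ 48 = 30677 full seconds, remainder 36 frames.
30677 s = 8 h 31 min 17 s.
Timecode: 08:31:17:36.

08:31:17:36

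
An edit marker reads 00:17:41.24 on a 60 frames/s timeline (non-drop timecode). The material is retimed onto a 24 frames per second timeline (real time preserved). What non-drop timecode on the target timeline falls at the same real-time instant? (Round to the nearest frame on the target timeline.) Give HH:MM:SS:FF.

00:17:41:10

Source frame index: (0×3600 + 17×60 + 41) × 60 + 24 = 63684.
Real time: 63684 / (60) = 5307/5 s.
Target frame: (5307/5) × (24) = 127368/5 ≈ 25473.600 → 25474.
At 24 labels/s: frame 25474 → 00:17:41:10.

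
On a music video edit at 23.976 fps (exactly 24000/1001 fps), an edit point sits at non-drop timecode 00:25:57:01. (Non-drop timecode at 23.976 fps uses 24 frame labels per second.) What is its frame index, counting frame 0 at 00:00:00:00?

37369

Total seconds to the label: (0 × 3600 + 25 × 60 + 57) = 1557.
Frame index = 1557 × 24 + 1 = 37369.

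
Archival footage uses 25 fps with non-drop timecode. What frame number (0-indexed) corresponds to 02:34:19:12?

Total seconds to the label: (2 × 3600 + 34 × 60 + 19) = 9259.
Frame index = 9259 × 25 + 12 = 231487.

frame 231487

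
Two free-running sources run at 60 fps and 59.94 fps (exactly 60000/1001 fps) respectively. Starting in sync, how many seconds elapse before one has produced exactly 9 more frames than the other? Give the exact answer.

150.15 seconds

The gap grows by |60000/1001 − 60| = 60/1001 frames per second.
Time for a 9-frame gap: 9 ÷ (60/1001) = 150.15 s.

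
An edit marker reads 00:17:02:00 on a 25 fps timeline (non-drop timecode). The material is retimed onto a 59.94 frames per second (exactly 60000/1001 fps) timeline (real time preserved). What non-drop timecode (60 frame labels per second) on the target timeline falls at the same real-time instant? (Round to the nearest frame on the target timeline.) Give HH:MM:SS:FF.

00:17:00:59

Source frame index: (0×3600 + 17×60 + 2) × 25 + 0 = 25550.
Real time: 25550 / (25) = 1022 s.
Target frame: (1022) × (60000/1001) = 8760000/143 ≈ 61258.741 → 61259.
At 60 labels/s: frame 61259 → 00:17:00:59.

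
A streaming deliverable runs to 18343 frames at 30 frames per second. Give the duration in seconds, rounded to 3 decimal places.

Running time = 18343 × 1/30 = 18343/30 s ≈ 611.433 s.

611.433 seconds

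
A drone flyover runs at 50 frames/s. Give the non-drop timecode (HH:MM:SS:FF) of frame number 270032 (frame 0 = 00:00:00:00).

01:30:00:32

270032 ÷ 50 = 5400 full seconds, remainder 32 frames.
5400 s = 1 h 30 min 0 s.
Timecode: 01:30:00:32.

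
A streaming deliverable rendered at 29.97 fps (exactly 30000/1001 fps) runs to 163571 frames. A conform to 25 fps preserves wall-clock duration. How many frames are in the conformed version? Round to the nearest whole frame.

Frames at target rate = 163571 × (25) / (30000/1001) = 163734571/1200 ≈ 136445.476.
Nearest whole frame: 136445.

136445 frames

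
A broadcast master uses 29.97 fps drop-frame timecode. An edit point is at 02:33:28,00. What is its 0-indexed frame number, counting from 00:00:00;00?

275964

Complete 10-minute blocks: 15, each 17982 frames → 269730.
Remaining 3 whole minutes in the current block: 1800 + 2 × 1798 = 5396 frames.
Within the current minute: 28 × 30 + 0 − 2 = 838 (labels ;00/;01 skipped at this minute). Total = 269730 + 5396 + 838 = 275964.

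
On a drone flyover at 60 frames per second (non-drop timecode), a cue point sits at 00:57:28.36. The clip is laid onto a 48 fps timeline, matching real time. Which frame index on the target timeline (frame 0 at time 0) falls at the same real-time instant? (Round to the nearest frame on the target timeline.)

frame 165533

Source frame index: (0×3600 + 57×60 + 28) × 60 + 36 = 206916.
Real time: 206916 / (60) = 17243/5 s.
Target frame: (17243/5) × (48) = 827664/5 ≈ 165532.800 → 165533.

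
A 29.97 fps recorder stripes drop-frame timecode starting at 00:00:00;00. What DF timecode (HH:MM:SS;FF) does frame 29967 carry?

00:16:39;27

Ten DF minutes hold 17982 frames, so frame 29967 lies in block 1 (frames 17982–35963) with 11985 frames into that block.
The block's first minute is 1800 frames and the rest 1798 each; 11985 frames reaches minute 6, so 1 × 18 + 6 × 2 = 30 labels have been skipped so far.
Adding those back, label number 29967 + 30 = 29997 at 30 labels/s is 999 s + 27 f = 0 h 16 min 39 s frame 27, i.e. 00:16:39;27.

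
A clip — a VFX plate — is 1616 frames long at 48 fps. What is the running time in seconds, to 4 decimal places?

Running time = 1616 × 1/48 = 101/3 s ≈ 33.6667 s.

33.6667 seconds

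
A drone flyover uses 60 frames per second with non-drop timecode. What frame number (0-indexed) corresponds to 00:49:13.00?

Total seconds to the label: (0 × 3600 + 49 × 60 + 13) = 2953.
Frame index = 2953 × 60 + 0 = 177180.

177180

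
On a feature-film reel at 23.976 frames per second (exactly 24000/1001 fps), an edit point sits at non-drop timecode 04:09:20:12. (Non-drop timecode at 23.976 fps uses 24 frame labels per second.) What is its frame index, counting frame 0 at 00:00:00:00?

Total seconds to the label: (4 × 3600 + 9 × 60 + 20) = 14960.
Frame index = 14960 × 24 + 12 = 359052.

359052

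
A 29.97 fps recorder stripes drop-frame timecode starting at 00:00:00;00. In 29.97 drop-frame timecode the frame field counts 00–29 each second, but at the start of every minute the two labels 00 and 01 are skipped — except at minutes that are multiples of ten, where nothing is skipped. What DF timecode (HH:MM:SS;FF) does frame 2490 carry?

00:01:23;02

Each 10-minute DF block holds 10 × 60 × 30 − 9 × 2 = 17982 frames. 2490 ÷ 17982 → 0 full blocks, remainder 2490.
Within the partial block the first minute is 1800 frames and each further minute 1798, so 1 further minute boundary passed. Total skipped labels = 18 × 0 + 2 × 1 = 2.
Non-drop label index = 2490 + 2 = 2492; at 30 labels/s that is 00:01:23:02, i.e. DF 00:01:23;02.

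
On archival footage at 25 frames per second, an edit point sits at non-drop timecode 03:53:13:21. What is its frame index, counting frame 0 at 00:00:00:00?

frame 349846

Total seconds to the label: (3 × 3600 + 53 × 60 + 13) = 13993.
Frame index = 13993 × 25 + 21 = 349846.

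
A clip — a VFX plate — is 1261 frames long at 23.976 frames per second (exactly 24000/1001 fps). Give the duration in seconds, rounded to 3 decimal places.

Running time = 1261 × 1001/24000 = 1262261/24000 s ≈ 52.594 s.

52.594 seconds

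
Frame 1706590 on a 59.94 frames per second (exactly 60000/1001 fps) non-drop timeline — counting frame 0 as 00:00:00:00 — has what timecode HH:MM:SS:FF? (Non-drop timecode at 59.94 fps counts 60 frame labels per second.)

1706590 ÷ 60 = 28443 full seconds, remainder 10 frames.
28443 s = 7 h 54 min 3 s.
Timecode: 07:54:03:10.

07:54:03:10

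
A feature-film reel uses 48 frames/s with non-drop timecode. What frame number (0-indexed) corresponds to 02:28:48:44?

Total seconds to the label: (2 × 3600 + 28 × 60 + 48) = 8928.
Frame index = 8928 × 48 + 44 = 428588.

frame 428588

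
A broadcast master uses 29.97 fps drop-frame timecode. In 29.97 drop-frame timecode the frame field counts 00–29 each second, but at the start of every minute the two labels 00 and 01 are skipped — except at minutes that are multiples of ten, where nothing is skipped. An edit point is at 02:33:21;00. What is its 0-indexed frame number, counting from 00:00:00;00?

275754

Complete 10-minute blocks: 15, each 17982 frames → 269730.
Remaining 3 whole minutes in the current block: 1800 + 2 × 1798 = 5396 frames.
Within the current minute: 21 × 30 + 0 − 2 = 628 (labels ;00/;01 skipped at this minute). Total = 269730 + 5396 + 628 = 275754.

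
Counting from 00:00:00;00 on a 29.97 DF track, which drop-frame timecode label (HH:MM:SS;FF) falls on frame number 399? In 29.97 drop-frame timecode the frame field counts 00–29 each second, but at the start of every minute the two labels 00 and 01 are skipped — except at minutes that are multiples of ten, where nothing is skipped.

Each 10-minute DF block holds 10 × 60 × 30 − 9 × 2 = 17982 frames. 399 ÷ 17982 → 0 full blocks, remainder 399.
Within the partial block the first minute is 1800 frames and each further minute 1798, so 0 further minute boundaries passed. Total skipped labels = 18 × 0 + 2 × 0 = 0.
Non-drop label index = 399 + 0 = 399; at 30 labels/s that is 00:00:13:09, i.e. DF 00:00:13;09.

00:00:13;09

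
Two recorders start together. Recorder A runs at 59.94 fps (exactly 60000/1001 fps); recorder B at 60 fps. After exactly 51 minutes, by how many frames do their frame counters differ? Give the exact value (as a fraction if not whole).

51 min = 3060 s.
A emits 60000/1001 × 3060 = 183600000/1001 frames; B emits 60 × 3060 = 183600.
Difference = 183600/1001 frames (≈ 183.4166); B is ahead of A.

183600/1001 frames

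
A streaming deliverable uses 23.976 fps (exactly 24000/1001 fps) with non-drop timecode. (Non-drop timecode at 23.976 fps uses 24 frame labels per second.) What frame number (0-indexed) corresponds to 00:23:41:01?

frame 34105

Total seconds to the label: (0 × 3600 + 23 × 60 + 41) = 1421.
Frame index = 1421 × 24 + 1 = 34105.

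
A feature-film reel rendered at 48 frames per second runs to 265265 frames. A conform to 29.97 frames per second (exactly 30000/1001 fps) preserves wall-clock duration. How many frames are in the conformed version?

Target frames = source frames × (target rate / source rate) = 265265 × (30000/1001)/(48) = 265265 × 625/1001 = 165625.

165625 frames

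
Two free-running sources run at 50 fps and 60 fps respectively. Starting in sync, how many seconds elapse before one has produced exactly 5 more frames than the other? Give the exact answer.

The gap grows by |60 − 50| = 10 frames per second.
Time for a 5-frame gap: 5 ÷ (10) = 0.5 s.

0.5 seconds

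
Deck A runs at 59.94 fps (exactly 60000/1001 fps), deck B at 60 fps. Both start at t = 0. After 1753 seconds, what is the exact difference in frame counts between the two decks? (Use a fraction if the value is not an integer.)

A emits 60000/1001 × 1753 = 105180000/1001 frames; B emits 60 × 1753 = 105180.
Difference = 105180/1001 frames (≈ 105.0749); B is ahead of A.

105180/1001 frames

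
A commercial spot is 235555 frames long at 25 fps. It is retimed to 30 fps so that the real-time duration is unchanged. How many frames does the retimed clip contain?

282666 frames

Target frames = source frames × (target rate / source rate) = 235555 × (30)/(25) = 235555 × 6/5 = 282666.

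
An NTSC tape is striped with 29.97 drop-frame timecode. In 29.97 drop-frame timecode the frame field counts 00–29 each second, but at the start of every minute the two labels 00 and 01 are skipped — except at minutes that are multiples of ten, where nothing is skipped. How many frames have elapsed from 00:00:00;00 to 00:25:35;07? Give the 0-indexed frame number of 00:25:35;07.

46011

Complete 10-minute blocks: 2, each 17982 frames → 35964.
Remaining 5 whole minutes in the current block: 1800 + 4 × 1798 = 8992 frames.
Within the current minute: 35 × 30 + 7 − 2 = 1055 (labels ;00/;01 skipped at this minute). Total = 35964 + 8992 + 1055 = 46011.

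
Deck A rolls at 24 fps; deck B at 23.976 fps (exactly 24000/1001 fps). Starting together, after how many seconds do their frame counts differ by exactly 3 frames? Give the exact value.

The gap grows by |24000/1001 − 24| = 24/1001 frames per second.
Time for a 3-frame gap: 3 ÷ (24/1001) = 125.125 s.

125.125 seconds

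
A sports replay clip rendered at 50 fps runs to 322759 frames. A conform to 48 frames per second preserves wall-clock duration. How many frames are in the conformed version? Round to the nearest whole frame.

Frames at target rate = 322759 × (48) / (50) = 7746216/25 ≈ 309848.640.
Nearest whole frame: 309849.

309849 frames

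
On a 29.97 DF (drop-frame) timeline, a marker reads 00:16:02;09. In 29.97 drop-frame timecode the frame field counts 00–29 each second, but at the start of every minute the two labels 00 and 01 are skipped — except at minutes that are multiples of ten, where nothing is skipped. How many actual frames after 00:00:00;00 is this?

Complete 10-minute blocks: 1, each 17982 frames → 17982.
Remaining 6 whole minutes in the current block: 1800 + 5 × 1798 = 10790 frames.
Within the current minute: 2 × 30 + 9 − 2 = 67 (labels ;00/;01 skipped at this minute). Total = 17982 + 10790 + 67 = 28839.

28839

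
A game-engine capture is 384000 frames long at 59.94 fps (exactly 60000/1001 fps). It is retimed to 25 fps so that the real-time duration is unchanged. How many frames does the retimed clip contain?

Target frames = source frames × (target rate / source rate) = 384000 × (25)/(60000/1001) = 384000 × 1001/2400 = 160160.

160160 frames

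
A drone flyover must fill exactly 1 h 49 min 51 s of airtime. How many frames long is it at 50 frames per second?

329550 frames

1 h 49 min 51 s = 6591 s.
Frames = 6591 × 50 = 329550.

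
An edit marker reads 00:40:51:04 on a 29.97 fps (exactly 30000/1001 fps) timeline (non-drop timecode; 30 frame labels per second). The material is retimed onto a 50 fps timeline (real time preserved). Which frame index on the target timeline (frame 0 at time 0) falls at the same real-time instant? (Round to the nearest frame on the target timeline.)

Source frame index: (0×3600 + 40×60 + 51) × 30 + 4 = 73534.
Real time: 73534 / (30000/1001) = 36803767/15000 s.
Target frame: (36803767/15000) × (50) = 36803767/300 ≈ 122679.223 → 122679.

frame 122679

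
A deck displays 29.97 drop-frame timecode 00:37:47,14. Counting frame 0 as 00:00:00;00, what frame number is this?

As if non-drop at 30 labels/s: (0 × 3600 + 37 × 60 + 47) × 30 + 14 = 68024.
Minute boundaries passed: 37; those not divisible by 10: 37 − 3 = 34; dropped labels = 2 × 34 = 68.
Actual frame index = 68024 − 68 = 67956.

67956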